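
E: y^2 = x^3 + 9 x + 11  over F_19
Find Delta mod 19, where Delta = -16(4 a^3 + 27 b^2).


4 a^3 + 27 b^2 = 4*9^3 + 27*11^2 = 2916 + 3267 = 6183
Delta = -16 * (6183) = -98928
Delta mod 19 = 5

Delta = 5 (mod 19)


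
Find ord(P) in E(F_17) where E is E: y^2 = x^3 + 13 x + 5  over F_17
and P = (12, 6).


Compute successive multiples of P until we hit O:
  1P = (12, 6)
  2P = (9, 16)
  3P = (9, 1)
  4P = (12, 11)
  5P = O

ord(P) = 5


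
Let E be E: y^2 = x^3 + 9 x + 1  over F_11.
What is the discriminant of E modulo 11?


4 a^3 + 27 b^2 = 4*9^3 + 27*1^2 = 2916 + 27 = 2943
Delta = -16 * (2943) = -47088
Delta mod 11 = 3

Delta = 3 (mod 11)


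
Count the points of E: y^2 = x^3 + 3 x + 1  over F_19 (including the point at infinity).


For each x in F_19, count y with y^2 = x^3 + 3 x + 1 mod 19:
  x = 0: RHS = 1, y in [1, 18]  -> 2 point(s)
  x = 1: RHS = 5, y in [9, 10]  -> 2 point(s)
  x = 4: RHS = 1, y in [1, 18]  -> 2 point(s)
  x = 6: RHS = 7, y in [8, 11]  -> 2 point(s)
  x = 7: RHS = 4, y in [2, 17]  -> 2 point(s)
  x = 8: RHS = 5, y in [9, 10]  -> 2 point(s)
  x = 9: RHS = 16, y in [4, 15]  -> 2 point(s)
  x = 10: RHS = 5, y in [9, 10]  -> 2 point(s)
  x = 11: RHS = 16, y in [4, 15]  -> 2 point(s)
  x = 12: RHS = 17, y in [6, 13]  -> 2 point(s)
  x = 15: RHS = 1, y in [1, 18]  -> 2 point(s)
  x = 17: RHS = 6, y in [5, 14]  -> 2 point(s)
  x = 18: RHS = 16, y in [4, 15]  -> 2 point(s)
Affine points: 26. Add the point at infinity: total = 27.

#E(F_19) = 27


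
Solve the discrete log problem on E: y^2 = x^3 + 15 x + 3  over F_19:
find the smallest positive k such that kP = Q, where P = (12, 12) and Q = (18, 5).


Enumerate multiples of P until we hit Q = (18, 5):
  1P = (12, 12)
  2P = (18, 14)
  3P = (6, 9)
  4P = (6, 10)
  5P = (18, 5)
Match found at i = 5.

k = 5


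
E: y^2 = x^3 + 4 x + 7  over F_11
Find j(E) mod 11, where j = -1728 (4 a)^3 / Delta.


Delta = -16(4 a^3 + 27 b^2) mod 11 = 3
-1728 * (4 a)^3 = -1728 * (4*4)^3 mod 11 = 7
j = 7 * 3^(-1) mod 11 = 6

j = 6 (mod 11)


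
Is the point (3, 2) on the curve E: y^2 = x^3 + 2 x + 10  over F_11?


Check whether y^2 = x^3 + 2 x + 10 (mod 11) for (x, y) = (3, 2).
LHS: y^2 = 2^2 mod 11 = 4
RHS: x^3 + 2 x + 10 = 3^3 + 2*3 + 10 mod 11 = 10
LHS != RHS

No, not on the curve


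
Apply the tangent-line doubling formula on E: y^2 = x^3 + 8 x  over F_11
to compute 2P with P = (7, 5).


Doubling: s = (3 x1^2 + a) / (2 y1)
s = (3*7^2 + 8) / (2*5) mod 11 = 10
x3 = s^2 - 2 x1 mod 11 = 10^2 - 2*7 = 9
y3 = s (x1 - x3) - y1 mod 11 = 10 * (7 - 9) - 5 = 8

2P = (9, 8)


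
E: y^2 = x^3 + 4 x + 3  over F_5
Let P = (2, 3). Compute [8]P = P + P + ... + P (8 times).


k = 8 = 1000_2 (binary, LSB first: 0001)
Double-and-add from P = (2, 3):
  bit 0 = 0: acc unchanged = O
  bit 1 = 0: acc unchanged = O
  bit 2 = 0: acc unchanged = O
  bit 3 = 1: acc = O + (2, 2) = (2, 2)

8P = (2, 2)


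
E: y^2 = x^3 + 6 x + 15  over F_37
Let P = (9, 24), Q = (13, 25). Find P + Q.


P != Q, so use the chord formula.
s = (y2 - y1) / (x2 - x1) = (1) / (4) mod 37 = 28
x3 = s^2 - x1 - x2 mod 37 = 28^2 - 9 - 13 = 22
y3 = s (x1 - x3) - y1 mod 37 = 28 * (9 - 22) - 24 = 19

P + Q = (22, 19)


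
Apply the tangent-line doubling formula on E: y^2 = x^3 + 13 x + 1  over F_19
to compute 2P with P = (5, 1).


Doubling: s = (3 x1^2 + a) / (2 y1)
s = (3*5^2 + 13) / (2*1) mod 19 = 6
x3 = s^2 - 2 x1 mod 19 = 6^2 - 2*5 = 7
y3 = s (x1 - x3) - y1 mod 19 = 6 * (5 - 7) - 1 = 6

2P = (7, 6)


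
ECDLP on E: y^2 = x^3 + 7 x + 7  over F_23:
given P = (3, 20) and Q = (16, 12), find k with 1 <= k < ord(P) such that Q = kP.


Enumerate multiples of P until we hit Q = (16, 12):
  1P = (3, 20)
  2P = (21, 13)
  3P = (12, 18)
  4P = (16, 11)
  5P = (17, 18)
  6P = (11, 14)
  7P = (11, 9)
  8P = (17, 5)
  9P = (16, 12)
Match found at i = 9.

k = 9


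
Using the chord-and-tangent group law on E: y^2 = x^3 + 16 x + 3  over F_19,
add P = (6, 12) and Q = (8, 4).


P != Q, so use the chord formula.
s = (y2 - y1) / (x2 - x1) = (11) / (2) mod 19 = 15
x3 = s^2 - x1 - x2 mod 19 = 15^2 - 6 - 8 = 2
y3 = s (x1 - x3) - y1 mod 19 = 15 * (6 - 2) - 12 = 10

P + Q = (2, 10)


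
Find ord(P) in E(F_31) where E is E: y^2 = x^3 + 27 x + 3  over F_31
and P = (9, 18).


Compute successive multiples of P until we hit O:
  1P = (9, 18)
  2P = (15, 30)
  3P = (11, 9)
  4P = (8, 24)
  5P = (19, 11)
  6P = (10, 23)
  7P = (6, 28)
  8P = (3, 24)
  ... (continuing to 21P)
  21P = O

ord(P) = 21


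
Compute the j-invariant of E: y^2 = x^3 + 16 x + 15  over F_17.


Delta = -16(4 a^3 + 27 b^2) mod 17 = 2
-1728 * (4 a)^3 = -1728 * (4*16)^3 mod 17 = 7
j = 7 * 2^(-1) mod 17 = 12

j = 12 (mod 17)


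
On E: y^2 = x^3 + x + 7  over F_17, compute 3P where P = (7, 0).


k = 3 = 11_2 (binary, LSB first: 11)
Double-and-add from P = (7, 0):
  bit 0 = 1: acc = O + (7, 0) = (7, 0)
  bit 1 = 1: acc = (7, 0) + O = (7, 0)

3P = (7, 0)


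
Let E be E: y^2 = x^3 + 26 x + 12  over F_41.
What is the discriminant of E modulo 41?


4 a^3 + 27 b^2 = 4*26^3 + 27*12^2 = 70304 + 3888 = 74192
Delta = -16 * (74192) = -1187072
Delta mod 41 = 1

Delta = 1 (mod 41)


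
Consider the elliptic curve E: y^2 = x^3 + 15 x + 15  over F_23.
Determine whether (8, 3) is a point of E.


Check whether y^2 = x^3 + 15 x + 15 (mod 23) for (x, y) = (8, 3).
LHS: y^2 = 3^2 mod 23 = 9
RHS: x^3 + 15 x + 15 = 8^3 + 15*8 + 15 mod 23 = 3
LHS != RHS

No, not on the curve


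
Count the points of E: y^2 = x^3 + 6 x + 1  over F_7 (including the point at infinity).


For each x in F_7, count y with y^2 = x^3 + 6 x + 1 mod 7:
  x = 0: RHS = 1, y in [1, 6]  -> 2 point(s)
  x = 1: RHS = 1, y in [1, 6]  -> 2 point(s)
  x = 2: RHS = 0, y in [0]  -> 1 point(s)
  x = 3: RHS = 4, y in [2, 5]  -> 2 point(s)
  x = 5: RHS = 2, y in [3, 4]  -> 2 point(s)
  x = 6: RHS = 1, y in [1, 6]  -> 2 point(s)
Affine points: 11. Add the point at infinity: total = 12.

#E(F_7) = 12


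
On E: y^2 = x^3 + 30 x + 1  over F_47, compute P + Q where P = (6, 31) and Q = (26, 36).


P != Q, so use the chord formula.
s = (y2 - y1) / (x2 - x1) = (5) / (20) mod 47 = 12
x3 = s^2 - x1 - x2 mod 47 = 12^2 - 6 - 26 = 18
y3 = s (x1 - x3) - y1 mod 47 = 12 * (6 - 18) - 31 = 13

P + Q = (18, 13)


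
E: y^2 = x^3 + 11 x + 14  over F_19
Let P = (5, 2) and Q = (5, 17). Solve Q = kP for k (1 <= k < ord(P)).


Enumerate multiples of P until we hit Q = (5, 17):
  1P = (5, 2)
  2P = (1, 8)
  3P = (1, 11)
  4P = (5, 17)
Match found at i = 4.

k = 4


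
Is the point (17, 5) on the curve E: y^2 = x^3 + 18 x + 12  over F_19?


Check whether y^2 = x^3 + 18 x + 12 (mod 19) for (x, y) = (17, 5).
LHS: y^2 = 5^2 mod 19 = 6
RHS: x^3 + 18 x + 12 = 17^3 + 18*17 + 12 mod 19 = 6
LHS = RHS

Yes, on the curve


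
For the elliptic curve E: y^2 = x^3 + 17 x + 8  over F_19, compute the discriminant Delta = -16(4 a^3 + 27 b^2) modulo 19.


4 a^3 + 27 b^2 = 4*17^3 + 27*8^2 = 19652 + 1728 = 21380
Delta = -16 * (21380) = -342080
Delta mod 19 = 15

Delta = 15 (mod 19)


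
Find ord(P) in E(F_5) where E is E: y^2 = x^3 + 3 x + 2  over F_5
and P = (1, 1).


Compute successive multiples of P until we hit O:
  1P = (1, 1)
  2P = (2, 1)
  3P = (2, 4)
  4P = (1, 4)
  5P = O

ord(P) = 5


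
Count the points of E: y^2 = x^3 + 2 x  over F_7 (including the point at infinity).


For each x in F_7, count y with y^2 = x^3 + 2 x + 0 mod 7:
  x = 0: RHS = 0, y in [0]  -> 1 point(s)
  x = 4: RHS = 2, y in [3, 4]  -> 2 point(s)
  x = 5: RHS = 2, y in [3, 4]  -> 2 point(s)
  x = 6: RHS = 4, y in [2, 5]  -> 2 point(s)
Affine points: 7. Add the point at infinity: total = 8.

#E(F_7) = 8


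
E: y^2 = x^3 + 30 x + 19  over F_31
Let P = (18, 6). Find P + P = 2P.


Doubling: s = (3 x1^2 + a) / (2 y1)
s = (3*18^2 + 30) / (2*6) mod 31 = 6
x3 = s^2 - 2 x1 mod 31 = 6^2 - 2*18 = 0
y3 = s (x1 - x3) - y1 mod 31 = 6 * (18 - 0) - 6 = 9

2P = (0, 9)


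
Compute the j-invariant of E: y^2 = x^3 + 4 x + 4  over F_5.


Delta = -16(4 a^3 + 27 b^2) mod 5 = 2
-1728 * (4 a)^3 = -1728 * (4*4)^3 mod 5 = 2
j = 2 * 2^(-1) mod 5 = 1

j = 1 (mod 5)


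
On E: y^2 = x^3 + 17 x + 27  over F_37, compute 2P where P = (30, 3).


k = 2 = 10_2 (binary, LSB first: 01)
Double-and-add from P = (30, 3):
  bit 0 = 0: acc unchanged = O
  bit 1 = 1: acc = O + (17, 7) = (17, 7)

2P = (17, 7)


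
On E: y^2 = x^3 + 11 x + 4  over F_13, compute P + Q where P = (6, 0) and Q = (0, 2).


P != Q, so use the chord formula.
s = (y2 - y1) / (x2 - x1) = (2) / (7) mod 13 = 4
x3 = s^2 - x1 - x2 mod 13 = 4^2 - 6 - 0 = 10
y3 = s (x1 - x3) - y1 mod 13 = 4 * (6 - 10) - 0 = 10

P + Q = (10, 10)


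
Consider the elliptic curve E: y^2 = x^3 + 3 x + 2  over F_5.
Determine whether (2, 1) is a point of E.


Check whether y^2 = x^3 + 3 x + 2 (mod 5) for (x, y) = (2, 1).
LHS: y^2 = 1^2 mod 5 = 1
RHS: x^3 + 3 x + 2 = 2^3 + 3*2 + 2 mod 5 = 1
LHS = RHS

Yes, on the curve


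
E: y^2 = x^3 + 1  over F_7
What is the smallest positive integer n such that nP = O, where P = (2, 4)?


Compute successive multiples of P until we hit O:
  1P = (2, 4)
  2P = (0, 6)
  3P = (6, 0)
  4P = (0, 1)
  5P = (2, 3)
  6P = O

ord(P) = 6


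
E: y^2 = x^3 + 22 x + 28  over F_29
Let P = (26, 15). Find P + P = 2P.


Doubling: s = (3 x1^2 + a) / (2 y1)
s = (3*26^2 + 22) / (2*15) mod 29 = 20
x3 = s^2 - 2 x1 mod 29 = 20^2 - 2*26 = 0
y3 = s (x1 - x3) - y1 mod 29 = 20 * (26 - 0) - 15 = 12

2P = (0, 12)


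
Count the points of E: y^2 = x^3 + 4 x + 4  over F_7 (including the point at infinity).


For each x in F_7, count y with y^2 = x^3 + 4 x + 4 mod 7:
  x = 0: RHS = 4, y in [2, 5]  -> 2 point(s)
  x = 1: RHS = 2, y in [3, 4]  -> 2 point(s)
  x = 3: RHS = 1, y in [1, 6]  -> 2 point(s)
  x = 4: RHS = 0, y in [0]  -> 1 point(s)
  x = 5: RHS = 2, y in [3, 4]  -> 2 point(s)
Affine points: 9. Add the point at infinity: total = 10.

#E(F_7) = 10


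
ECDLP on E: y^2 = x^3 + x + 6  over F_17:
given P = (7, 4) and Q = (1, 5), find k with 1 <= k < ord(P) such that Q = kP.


Enumerate multiples of P until we hit Q = (1, 5):
  1P = (7, 4)
  2P = (1, 5)
Match found at i = 2.

k = 2


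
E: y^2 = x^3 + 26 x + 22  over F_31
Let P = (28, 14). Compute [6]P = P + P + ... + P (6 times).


k = 6 = 110_2 (binary, LSB first: 011)
Double-and-add from P = (28, 14):
  bit 0 = 0: acc unchanged = O
  bit 1 = 1: acc = O + (15, 25) = (15, 25)
  bit 2 = 1: acc = (15, 25) + (2, 19) = (21, 8)

6P = (21, 8)


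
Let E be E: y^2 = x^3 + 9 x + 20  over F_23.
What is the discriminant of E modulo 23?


4 a^3 + 27 b^2 = 4*9^3 + 27*20^2 = 2916 + 10800 = 13716
Delta = -16 * (13716) = -219456
Delta mod 23 = 10

Delta = 10 (mod 23)


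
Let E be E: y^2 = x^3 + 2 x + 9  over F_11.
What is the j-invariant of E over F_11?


Delta = -16(4 a^3 + 27 b^2) mod 11 = 4
-1728 * (4 a)^3 = -1728 * (4*2)^3 mod 11 = 5
j = 5 * 4^(-1) mod 11 = 4

j = 4 (mod 11)


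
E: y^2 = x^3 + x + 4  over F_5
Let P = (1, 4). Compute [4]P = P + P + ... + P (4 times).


k = 4 = 100_2 (binary, LSB first: 001)
Double-and-add from P = (1, 4):
  bit 0 = 0: acc unchanged = O
  bit 1 = 0: acc unchanged = O
  bit 2 = 1: acc = O + (0, 3) = (0, 3)

4P = (0, 3)


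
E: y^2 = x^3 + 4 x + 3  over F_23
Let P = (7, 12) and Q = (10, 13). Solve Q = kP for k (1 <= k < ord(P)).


Enumerate multiples of P until we hit Q = (10, 13):
  1P = (7, 12)
  2P = (17, 19)
  3P = (8, 8)
  4P = (1, 10)
  5P = (10, 10)
  6P = (9, 20)
  7P = (0, 16)
  8P = (6, 17)
  9P = (12, 13)
  10P = (16, 0)
  11P = (12, 10)
  12P = (6, 6)
  13P = (0, 7)
  14P = (9, 3)
  15P = (10, 13)
Match found at i = 15.

k = 15


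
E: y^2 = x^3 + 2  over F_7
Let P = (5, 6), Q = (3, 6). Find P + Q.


P != Q, so use the chord formula.
s = (y2 - y1) / (x2 - x1) = (0) / (5) mod 7 = 0
x3 = s^2 - x1 - x2 mod 7 = 0^2 - 5 - 3 = 6
y3 = s (x1 - x3) - y1 mod 7 = 0 * (5 - 6) - 6 = 1

P + Q = (6, 1)


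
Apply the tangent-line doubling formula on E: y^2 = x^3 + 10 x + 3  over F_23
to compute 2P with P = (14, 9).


Doubling: s = (3 x1^2 + a) / (2 y1)
s = (3*14^2 + 10) / (2*9) mod 23 = 0
x3 = s^2 - 2 x1 mod 23 = 0^2 - 2*14 = 18
y3 = s (x1 - x3) - y1 mod 23 = 0 * (14 - 18) - 9 = 14

2P = (18, 14)


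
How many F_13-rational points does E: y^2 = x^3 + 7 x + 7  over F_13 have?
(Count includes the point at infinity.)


For each x in F_13, count y with y^2 = x^3 + 7 x + 7 mod 13:
  x = 2: RHS = 3, y in [4, 9]  -> 2 point(s)
  x = 3: RHS = 3, y in [4, 9]  -> 2 point(s)
  x = 7: RHS = 9, y in [3, 10]  -> 2 point(s)
  x = 8: RHS = 3, y in [4, 9]  -> 2 point(s)
  x = 12: RHS = 12, y in [5, 8]  -> 2 point(s)
Affine points: 10. Add the point at infinity: total = 11.

#E(F_13) = 11


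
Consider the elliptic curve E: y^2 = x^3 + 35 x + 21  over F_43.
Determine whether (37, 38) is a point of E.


Check whether y^2 = x^3 + 35 x + 21 (mod 43) for (x, y) = (37, 38).
LHS: y^2 = 38^2 mod 43 = 25
RHS: x^3 + 35 x + 21 = 37^3 + 35*37 + 21 mod 43 = 25
LHS = RHS

Yes, on the curve


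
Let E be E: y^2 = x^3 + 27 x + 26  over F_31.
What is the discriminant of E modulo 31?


4 a^3 + 27 b^2 = 4*27^3 + 27*26^2 = 78732 + 18252 = 96984
Delta = -16 * (96984) = -1551744
Delta mod 31 = 23

Delta = 23 (mod 31)


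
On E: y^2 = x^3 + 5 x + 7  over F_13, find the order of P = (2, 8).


Compute successive multiples of P until we hit O:
  1P = (2, 8)
  2P = (5, 1)
  3P = (10, 2)
  4P = (4, 0)
  5P = (10, 11)
  6P = (5, 12)
  7P = (2, 5)
  8P = O

ord(P) = 8


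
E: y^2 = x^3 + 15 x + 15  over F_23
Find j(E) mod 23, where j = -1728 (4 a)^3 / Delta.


Delta = -16(4 a^3 + 27 b^2) mod 23 = 14
-1728 * (4 a)^3 = -1728 * (4*15)^3 mod 23 = 2
j = 2 * 14^(-1) mod 23 = 10

j = 10 (mod 23)


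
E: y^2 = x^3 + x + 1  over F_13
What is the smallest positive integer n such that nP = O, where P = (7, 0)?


Compute successive multiples of P until we hit O:
  1P = (7, 0)
  2P = O

ord(P) = 2


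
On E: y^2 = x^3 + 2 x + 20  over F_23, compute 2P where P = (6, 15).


Doubling: s = (3 x1^2 + a) / (2 y1)
s = (3*6^2 + 2) / (2*15) mod 23 = 19
x3 = s^2 - 2 x1 mod 23 = 19^2 - 2*6 = 4
y3 = s (x1 - x3) - y1 mod 23 = 19 * (6 - 4) - 15 = 0

2P = (4, 0)


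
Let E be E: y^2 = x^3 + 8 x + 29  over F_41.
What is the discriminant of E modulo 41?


4 a^3 + 27 b^2 = 4*8^3 + 27*29^2 = 2048 + 22707 = 24755
Delta = -16 * (24755) = -396080
Delta mod 41 = 21

Delta = 21 (mod 41)


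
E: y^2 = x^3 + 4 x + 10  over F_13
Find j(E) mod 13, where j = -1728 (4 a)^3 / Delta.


Delta = -16(4 a^3 + 27 b^2) mod 13 = 11
-1728 * (4 a)^3 = -1728 * (4*4)^3 mod 13 = 1
j = 1 * 11^(-1) mod 13 = 6

j = 6 (mod 13)


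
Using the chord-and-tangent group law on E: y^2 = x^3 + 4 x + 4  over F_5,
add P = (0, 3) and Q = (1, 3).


P != Q, so use the chord formula.
s = (y2 - y1) / (x2 - x1) = (0) / (1) mod 5 = 0
x3 = s^2 - x1 - x2 mod 5 = 0^2 - 0 - 1 = 4
y3 = s (x1 - x3) - y1 mod 5 = 0 * (0 - 4) - 3 = 2

P + Q = (4, 2)


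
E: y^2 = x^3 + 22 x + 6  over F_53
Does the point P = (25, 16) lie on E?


Check whether y^2 = x^3 + 22 x + 6 (mod 53) for (x, y) = (25, 16).
LHS: y^2 = 16^2 mod 53 = 44
RHS: x^3 + 22 x + 6 = 25^3 + 22*25 + 6 mod 53 = 16
LHS != RHS

No, not on the curve


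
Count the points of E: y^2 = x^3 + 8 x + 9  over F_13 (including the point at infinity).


For each x in F_13, count y with y^2 = x^3 + 8 x + 9 mod 13:
  x = 0: RHS = 9, y in [3, 10]  -> 2 point(s)
  x = 4: RHS = 1, y in [1, 12]  -> 2 point(s)
  x = 6: RHS = 0, y in [0]  -> 1 point(s)
  x = 8: RHS = 0, y in [0]  -> 1 point(s)
  x = 9: RHS = 4, y in [2, 11]  -> 2 point(s)
  x = 10: RHS = 10, y in [6, 7]  -> 2 point(s)
  x = 12: RHS = 0, y in [0]  -> 1 point(s)
Affine points: 11. Add the point at infinity: total = 12.

#E(F_13) = 12


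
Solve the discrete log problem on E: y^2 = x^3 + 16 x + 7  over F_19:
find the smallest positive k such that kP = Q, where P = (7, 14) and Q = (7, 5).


Enumerate multiples of P until we hit Q = (7, 5):
  1P = (7, 14)
  2P = (14, 7)
  3P = (18, 16)
  4P = (0, 8)
  5P = (17, 10)
  6P = (2, 3)
  7P = (8, 18)
  8P = (1, 10)
  9P = (3, 14)
  10P = (9, 5)
  11P = (9, 14)
  12P = (3, 5)
  13P = (1, 9)
  14P = (8, 1)
  15P = (2, 16)
  16P = (17, 9)
  17P = (0, 11)
  18P = (18, 3)
  19P = (14, 12)
  20P = (7, 5)
Match found at i = 20.

k = 20


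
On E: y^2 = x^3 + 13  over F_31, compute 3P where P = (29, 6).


k = 3 = 11_2 (binary, LSB first: 11)
Double-and-add from P = (29, 6):
  bit 0 = 1: acc = O + (29, 6) = (29, 6)
  bit 1 = 1: acc = (29, 6) + (5, 18) = (5, 13)

3P = (5, 13)


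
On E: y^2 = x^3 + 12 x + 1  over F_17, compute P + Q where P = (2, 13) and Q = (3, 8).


P != Q, so use the chord formula.
s = (y2 - y1) / (x2 - x1) = (12) / (1) mod 17 = 12
x3 = s^2 - x1 - x2 mod 17 = 12^2 - 2 - 3 = 3
y3 = s (x1 - x3) - y1 mod 17 = 12 * (2 - 3) - 13 = 9

P + Q = (3, 9)


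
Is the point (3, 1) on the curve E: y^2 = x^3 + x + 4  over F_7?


Check whether y^2 = x^3 + 1 x + 4 (mod 7) for (x, y) = (3, 1).
LHS: y^2 = 1^2 mod 7 = 1
RHS: x^3 + 1 x + 4 = 3^3 + 1*3 + 4 mod 7 = 6
LHS != RHS

No, not on the curve


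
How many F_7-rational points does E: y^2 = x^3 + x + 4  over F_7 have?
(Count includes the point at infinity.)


For each x in F_7, count y with y^2 = x^3 + 1 x + 4 mod 7:
  x = 0: RHS = 4, y in [2, 5]  -> 2 point(s)
  x = 2: RHS = 0, y in [0]  -> 1 point(s)
  x = 4: RHS = 2, y in [3, 4]  -> 2 point(s)
  x = 5: RHS = 1, y in [1, 6]  -> 2 point(s)
  x = 6: RHS = 2, y in [3, 4]  -> 2 point(s)
Affine points: 9. Add the point at infinity: total = 10.

#E(F_7) = 10


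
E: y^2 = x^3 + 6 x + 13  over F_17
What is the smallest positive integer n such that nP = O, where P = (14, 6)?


Compute successive multiples of P until we hit O:
  1P = (14, 6)
  2P = (4, 13)
  3P = (0, 8)
  4P = (11, 13)
  5P = (5, 7)
  6P = (2, 4)
  7P = (10, 6)
  8P = (10, 11)
  ... (continuing to 15P)
  15P = O

ord(P) = 15


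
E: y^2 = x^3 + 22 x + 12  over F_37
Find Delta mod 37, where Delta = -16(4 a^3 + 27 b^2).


4 a^3 + 27 b^2 = 4*22^3 + 27*12^2 = 42592 + 3888 = 46480
Delta = -16 * (46480) = -743680
Delta mod 37 = 20

Delta = 20 (mod 37)


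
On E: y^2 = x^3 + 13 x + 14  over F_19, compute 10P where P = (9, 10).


k = 10 = 1010_2 (binary, LSB first: 0101)
Double-and-add from P = (9, 10):
  bit 0 = 0: acc unchanged = O
  bit 1 = 1: acc = O + (6, 17) = (6, 17)
  bit 2 = 0: acc unchanged = (6, 17)
  bit 3 = 1: acc = (6, 17) + (10, 2) = (4, 4)

10P = (4, 4)


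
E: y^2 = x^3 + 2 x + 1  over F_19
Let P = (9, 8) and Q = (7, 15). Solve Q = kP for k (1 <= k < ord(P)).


Enumerate multiples of P until we hit Q = (7, 15):
  1P = (9, 8)
  2P = (12, 9)
  3P = (15, 9)
  4P = (4, 15)
  5P = (11, 10)
  6P = (0, 1)
  7P = (16, 14)
  8P = (18, 6)
  9P = (8, 15)
  10P = (13, 1)
  11P = (6, 1)
  12P = (1, 17)
  13P = (7, 4)
  14P = (7, 15)
Match found at i = 14.

k = 14


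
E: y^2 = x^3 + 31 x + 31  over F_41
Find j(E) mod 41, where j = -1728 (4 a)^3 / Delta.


Delta = -16(4 a^3 + 27 b^2) mod 41 = 13
-1728 * (4 a)^3 = -1728 * (4*31)^3 mod 41 = 35
j = 35 * 13^(-1) mod 41 = 9

j = 9 (mod 41)


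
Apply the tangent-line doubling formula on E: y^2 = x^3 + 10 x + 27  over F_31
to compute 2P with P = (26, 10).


Doubling: s = (3 x1^2 + a) / (2 y1)
s = (3*26^2 + 10) / (2*10) mod 31 = 12
x3 = s^2 - 2 x1 mod 31 = 12^2 - 2*26 = 30
y3 = s (x1 - x3) - y1 mod 31 = 12 * (26 - 30) - 10 = 4

2P = (30, 4)


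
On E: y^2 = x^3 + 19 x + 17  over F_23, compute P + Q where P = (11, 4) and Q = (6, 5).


P != Q, so use the chord formula.
s = (y2 - y1) / (x2 - x1) = (1) / (18) mod 23 = 9
x3 = s^2 - x1 - x2 mod 23 = 9^2 - 11 - 6 = 18
y3 = s (x1 - x3) - y1 mod 23 = 9 * (11 - 18) - 4 = 2

P + Q = (18, 2)


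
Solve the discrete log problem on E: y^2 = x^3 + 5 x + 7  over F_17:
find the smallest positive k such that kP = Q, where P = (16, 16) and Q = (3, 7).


Enumerate multiples of P until we hit Q = (3, 7):
  1P = (16, 16)
  2P = (1, 9)
  3P = (8, 7)
  4P = (11, 13)
  5P = (6, 7)
  6P = (14, 13)
  7P = (2, 5)
  8P = (3, 10)
  9P = (13, 5)
  10P = (9, 4)
  11P = (5, 15)
  12P = (5, 2)
  13P = (9, 13)
  14P = (13, 12)
  15P = (3, 7)
Match found at i = 15.

k = 15


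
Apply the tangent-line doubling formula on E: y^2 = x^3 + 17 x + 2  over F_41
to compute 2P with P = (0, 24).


Doubling: s = (3 x1^2 + a) / (2 y1)
s = (3*0^2 + 17) / (2*24) mod 41 = 20
x3 = s^2 - 2 x1 mod 41 = 20^2 - 2*0 = 31
y3 = s (x1 - x3) - y1 mod 41 = 20 * (0 - 31) - 24 = 12

2P = (31, 12)


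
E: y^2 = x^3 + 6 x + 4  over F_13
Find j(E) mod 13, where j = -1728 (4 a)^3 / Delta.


Delta = -16(4 a^3 + 27 b^2) mod 13 = 12
-1728 * (4 a)^3 = -1728 * (4*6)^3 mod 13 = 5
j = 5 * 12^(-1) mod 13 = 8

j = 8 (mod 13)


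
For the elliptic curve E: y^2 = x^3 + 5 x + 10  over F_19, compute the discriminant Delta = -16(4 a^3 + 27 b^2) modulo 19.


4 a^3 + 27 b^2 = 4*5^3 + 27*10^2 = 500 + 2700 = 3200
Delta = -16 * (3200) = -51200
Delta mod 19 = 5

Delta = 5 (mod 19)


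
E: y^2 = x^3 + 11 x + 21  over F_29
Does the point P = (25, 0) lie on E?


Check whether y^2 = x^3 + 11 x + 21 (mod 29) for (x, y) = (25, 0).
LHS: y^2 = 0^2 mod 29 = 0
RHS: x^3 + 11 x + 21 = 25^3 + 11*25 + 21 mod 29 = 0
LHS = RHS

Yes, on the curve


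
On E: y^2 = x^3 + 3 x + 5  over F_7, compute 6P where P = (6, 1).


k = 6 = 110_2 (binary, LSB first: 011)
Double-and-add from P = (6, 1):
  bit 0 = 0: acc unchanged = O
  bit 1 = 1: acc = O + (4, 5) = (4, 5)
  bit 2 = 1: acc = (4, 5) + (1, 4) = (6, 6)

6P = (6, 6)


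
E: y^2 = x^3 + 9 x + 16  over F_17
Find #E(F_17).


For each x in F_17, count y with y^2 = x^3 + 9 x + 16 mod 17:
  x = 0: RHS = 16, y in [4, 13]  -> 2 point(s)
  x = 1: RHS = 9, y in [3, 14]  -> 2 point(s)
  x = 2: RHS = 8, y in [5, 12]  -> 2 point(s)
  x = 3: RHS = 2, y in [6, 11]  -> 2 point(s)
  x = 5: RHS = 16, y in [4, 13]  -> 2 point(s)
  x = 10: RHS = 1, y in [1, 16]  -> 2 point(s)
  x = 11: RHS = 1, y in [1, 16]  -> 2 point(s)
  x = 12: RHS = 16, y in [4, 13]  -> 2 point(s)
  x = 13: RHS = 1, y in [1, 16]  -> 2 point(s)
  x = 14: RHS = 13, y in [8, 9]  -> 2 point(s)
Affine points: 20. Add the point at infinity: total = 21.

#E(F_17) = 21


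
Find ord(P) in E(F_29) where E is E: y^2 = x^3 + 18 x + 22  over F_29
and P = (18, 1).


Compute successive multiples of P until we hit O:
  1P = (18, 1)
  2P = (26, 12)
  3P = (10, 10)
  4P = (0, 15)
  5P = (27, 6)
  6P = (4, 10)
  7P = (12, 20)
  8P = (5, 11)
  ... (continuing to 25P)
  25P = O

ord(P) = 25


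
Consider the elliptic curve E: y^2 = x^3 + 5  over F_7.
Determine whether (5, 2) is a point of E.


Check whether y^2 = x^3 + 0 x + 5 (mod 7) for (x, y) = (5, 2).
LHS: y^2 = 2^2 mod 7 = 4
RHS: x^3 + 0 x + 5 = 5^3 + 0*5 + 5 mod 7 = 4
LHS = RHS

Yes, on the curve


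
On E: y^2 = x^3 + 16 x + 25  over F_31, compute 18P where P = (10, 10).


k = 18 = 10010_2 (binary, LSB first: 01001)
Double-and-add from P = (10, 10):
  bit 0 = 0: acc unchanged = O
  bit 1 = 1: acc = O + (30, 15) = (30, 15)
  bit 2 = 0: acc unchanged = (30, 15)
  bit 3 = 0: acc unchanged = (30, 15)
  bit 4 = 1: acc = (30, 15) + (3, 10) = (17, 23)

18P = (17, 23)


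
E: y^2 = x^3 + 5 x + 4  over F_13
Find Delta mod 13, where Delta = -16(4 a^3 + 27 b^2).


4 a^3 + 27 b^2 = 4*5^3 + 27*4^2 = 500 + 432 = 932
Delta = -16 * (932) = -14912
Delta mod 13 = 12

Delta = 12 (mod 13)


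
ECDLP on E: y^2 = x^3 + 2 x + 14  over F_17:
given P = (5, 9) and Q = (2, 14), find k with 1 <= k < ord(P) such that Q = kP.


Enumerate multiples of P until we hit Q = (2, 14):
  1P = (5, 9)
  2P = (3, 9)
  3P = (9, 8)
  4P = (2, 3)
  5P = (14, 7)
  6P = (14, 10)
  7P = (2, 14)
Match found at i = 7.

k = 7


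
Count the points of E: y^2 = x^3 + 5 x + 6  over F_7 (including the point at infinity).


For each x in F_7, count y with y^2 = x^3 + 5 x + 6 mod 7:
  x = 5: RHS = 2, y in [3, 4]  -> 2 point(s)
  x = 6: RHS = 0, y in [0]  -> 1 point(s)
Affine points: 3. Add the point at infinity: total = 4.

#E(F_7) = 4


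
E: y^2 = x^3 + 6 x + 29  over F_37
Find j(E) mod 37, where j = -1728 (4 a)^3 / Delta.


Delta = -16(4 a^3 + 27 b^2) mod 37 = 5
-1728 * (4 a)^3 = -1728 * (4*6)^3 mod 37 = 31
j = 31 * 5^(-1) mod 37 = 21

j = 21 (mod 37)


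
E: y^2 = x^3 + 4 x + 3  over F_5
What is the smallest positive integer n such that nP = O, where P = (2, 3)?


Compute successive multiples of P until we hit O:
  1P = (2, 3)
  2P = (2, 2)
  3P = O

ord(P) = 3


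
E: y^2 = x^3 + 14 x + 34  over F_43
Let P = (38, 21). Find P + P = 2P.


Doubling: s = (3 x1^2 + a) / (2 y1)
s = (3*38^2 + 14) / (2*21) mod 43 = 40
x3 = s^2 - 2 x1 mod 43 = 40^2 - 2*38 = 19
y3 = s (x1 - x3) - y1 mod 43 = 40 * (38 - 19) - 21 = 8

2P = (19, 8)


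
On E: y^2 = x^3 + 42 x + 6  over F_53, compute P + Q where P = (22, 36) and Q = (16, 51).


P != Q, so use the chord formula.
s = (y2 - y1) / (x2 - x1) = (15) / (47) mod 53 = 24
x3 = s^2 - x1 - x2 mod 53 = 24^2 - 22 - 16 = 8
y3 = s (x1 - x3) - y1 mod 53 = 24 * (22 - 8) - 36 = 35

P + Q = (8, 35)


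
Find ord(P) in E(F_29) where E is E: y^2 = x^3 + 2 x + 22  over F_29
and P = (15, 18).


Compute successive multiples of P until we hit O:
  1P = (15, 18)
  2P = (4, 6)
  3P = (4, 23)
  4P = (15, 11)
  5P = O

ord(P) = 5


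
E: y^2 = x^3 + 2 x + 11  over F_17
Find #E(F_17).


For each x in F_17, count y with y^2 = x^3 + 2 x + 11 mod 17:
  x = 4: RHS = 15, y in [7, 10]  -> 2 point(s)
  x = 6: RHS = 1, y in [1, 16]  -> 2 point(s)
  x = 11: RHS = 4, y in [2, 15]  -> 2 point(s)
  x = 15: RHS = 16, y in [4, 13]  -> 2 point(s)
  x = 16: RHS = 8, y in [5, 12]  -> 2 point(s)
Affine points: 10. Add the point at infinity: total = 11.

#E(F_17) = 11


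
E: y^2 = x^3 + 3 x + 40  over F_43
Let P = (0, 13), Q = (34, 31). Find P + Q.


P != Q, so use the chord formula.
s = (y2 - y1) / (x2 - x1) = (18) / (34) mod 43 = 41
x3 = s^2 - x1 - x2 mod 43 = 41^2 - 0 - 34 = 13
y3 = s (x1 - x3) - y1 mod 43 = 41 * (0 - 13) - 13 = 13

P + Q = (13, 13)


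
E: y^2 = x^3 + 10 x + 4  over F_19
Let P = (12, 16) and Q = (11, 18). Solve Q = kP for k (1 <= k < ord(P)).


Enumerate multiples of P until we hit Q = (11, 18):
  1P = (12, 16)
  2P = (11, 18)
Match found at i = 2.

k = 2


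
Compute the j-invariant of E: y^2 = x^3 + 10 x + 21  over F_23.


Delta = -16(4 a^3 + 27 b^2) mod 23 = 6
-1728 * (4 a)^3 = -1728 * (4*10)^3 mod 23 = 4
j = 4 * 6^(-1) mod 23 = 16

j = 16 (mod 23)


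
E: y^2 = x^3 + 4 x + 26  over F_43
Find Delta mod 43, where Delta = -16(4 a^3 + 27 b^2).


4 a^3 + 27 b^2 = 4*4^3 + 27*26^2 = 256 + 18252 = 18508
Delta = -16 * (18508) = -296128
Delta mod 43 = 13

Delta = 13 (mod 43)


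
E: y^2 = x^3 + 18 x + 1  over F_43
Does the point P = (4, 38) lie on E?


Check whether y^2 = x^3 + 18 x + 1 (mod 43) for (x, y) = (4, 38).
LHS: y^2 = 38^2 mod 43 = 25
RHS: x^3 + 18 x + 1 = 4^3 + 18*4 + 1 mod 43 = 8
LHS != RHS

No, not on the curve


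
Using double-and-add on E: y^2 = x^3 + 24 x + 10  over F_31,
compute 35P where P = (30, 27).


k = 35 = 100011_2 (binary, LSB first: 110001)
Double-and-add from P = (30, 27):
  bit 0 = 1: acc = O + (30, 27) = (30, 27)
  bit 1 = 1: acc = (30, 27) + (10, 14) = (7, 5)
  bit 2 = 0: acc unchanged = (7, 5)
  bit 3 = 0: acc unchanged = (7, 5)
  bit 4 = 0: acc unchanged = (7, 5)
  bit 5 = 1: acc = (7, 5) + (23, 22) = (10, 17)

35P = (10, 17)


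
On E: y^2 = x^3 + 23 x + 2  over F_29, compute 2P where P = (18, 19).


Doubling: s = (3 x1^2 + a) / (2 y1)
s = (3*18^2 + 23) / (2*19) mod 29 = 1
x3 = s^2 - 2 x1 mod 29 = 1^2 - 2*18 = 23
y3 = s (x1 - x3) - y1 mod 29 = 1 * (18 - 23) - 19 = 5

2P = (23, 5)


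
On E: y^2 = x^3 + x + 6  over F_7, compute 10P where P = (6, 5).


k = 10 = 1010_2 (binary, LSB first: 0101)
Double-and-add from P = (6, 5):
  bit 0 = 0: acc unchanged = O
  bit 1 = 1: acc = O + (3, 6) = (3, 6)
  bit 2 = 0: acc unchanged = (3, 6)
  bit 3 = 1: acc = (3, 6) + (2, 4) = (6, 2)

10P = (6, 2)


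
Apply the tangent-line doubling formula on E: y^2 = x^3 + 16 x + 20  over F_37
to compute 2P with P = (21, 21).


Doubling: s = (3 x1^2 + a) / (2 y1)
s = (3*21^2 + 16) / (2*21) mod 37 = 31
x3 = s^2 - 2 x1 mod 37 = 31^2 - 2*21 = 31
y3 = s (x1 - x3) - y1 mod 37 = 31 * (21 - 31) - 21 = 2

2P = (31, 2)


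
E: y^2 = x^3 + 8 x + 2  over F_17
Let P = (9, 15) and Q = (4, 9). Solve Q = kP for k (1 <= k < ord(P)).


Enumerate multiples of P until we hit Q = (4, 9):
  1P = (9, 15)
  2P = (0, 11)
  3P = (4, 8)
  4P = (8, 0)
  5P = (4, 9)
Match found at i = 5.

k = 5


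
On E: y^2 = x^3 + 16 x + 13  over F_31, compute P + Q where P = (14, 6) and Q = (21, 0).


P != Q, so use the chord formula.
s = (y2 - y1) / (x2 - x1) = (25) / (7) mod 31 = 8
x3 = s^2 - x1 - x2 mod 31 = 8^2 - 14 - 21 = 29
y3 = s (x1 - x3) - y1 mod 31 = 8 * (14 - 29) - 6 = 29

P + Q = (29, 29)


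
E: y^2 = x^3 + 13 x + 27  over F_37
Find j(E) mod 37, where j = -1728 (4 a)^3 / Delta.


Delta = -16(4 a^3 + 27 b^2) mod 37 = 8
-1728 * (4 a)^3 = -1728 * (4*13)^3 mod 37 = 14
j = 14 * 8^(-1) mod 37 = 11

j = 11 (mod 37)


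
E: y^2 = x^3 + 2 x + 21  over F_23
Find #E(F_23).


For each x in F_23, count y with y^2 = x^3 + 2 x + 21 mod 23:
  x = 1: RHS = 1, y in [1, 22]  -> 2 point(s)
  x = 3: RHS = 8, y in [10, 13]  -> 2 point(s)
  x = 4: RHS = 1, y in [1, 22]  -> 2 point(s)
  x = 5: RHS = 18, y in [8, 15]  -> 2 point(s)
  x = 9: RHS = 9, y in [3, 20]  -> 2 point(s)
  x = 10: RHS = 6, y in [11, 12]  -> 2 point(s)
  x = 12: RHS = 2, y in [5, 18]  -> 2 point(s)
  x = 13: RHS = 13, y in [6, 17]  -> 2 point(s)
  x = 16: RHS = 9, y in [3, 20]  -> 2 point(s)
  x = 17: RHS = 0, y in [0]  -> 1 point(s)
  x = 18: RHS = 1, y in [1, 22]  -> 2 point(s)
  x = 19: RHS = 18, y in [8, 15]  -> 2 point(s)
  x = 21: RHS = 9, y in [3, 20]  -> 2 point(s)
  x = 22: RHS = 18, y in [8, 15]  -> 2 point(s)
Affine points: 27. Add the point at infinity: total = 28.

#E(F_23) = 28


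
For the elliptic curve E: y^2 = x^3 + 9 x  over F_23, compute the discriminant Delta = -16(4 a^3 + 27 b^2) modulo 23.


4 a^3 + 27 b^2 = 4*9^3 + 27*0^2 = 2916 + 0 = 2916
Delta = -16 * (2916) = -46656
Delta mod 23 = 11

Delta = 11 (mod 23)


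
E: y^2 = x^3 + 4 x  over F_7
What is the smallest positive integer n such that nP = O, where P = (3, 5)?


Compute successive multiples of P until we hit O:
  1P = (3, 5)
  2P = (2, 3)
  3P = (6, 3)
  4P = (0, 0)
  5P = (6, 4)
  6P = (2, 4)
  7P = (3, 2)
  8P = O

ord(P) = 8


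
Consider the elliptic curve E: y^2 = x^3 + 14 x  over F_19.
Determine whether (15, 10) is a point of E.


Check whether y^2 = x^3 + 14 x + 0 (mod 19) for (x, y) = (15, 10).
LHS: y^2 = 10^2 mod 19 = 5
RHS: x^3 + 14 x + 0 = 15^3 + 14*15 + 0 mod 19 = 13
LHS != RHS

No, not on the curve


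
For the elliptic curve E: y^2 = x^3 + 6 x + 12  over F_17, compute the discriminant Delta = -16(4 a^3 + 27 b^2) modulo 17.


4 a^3 + 27 b^2 = 4*6^3 + 27*12^2 = 864 + 3888 = 4752
Delta = -16 * (4752) = -76032
Delta mod 17 = 9

Delta = 9 (mod 17)


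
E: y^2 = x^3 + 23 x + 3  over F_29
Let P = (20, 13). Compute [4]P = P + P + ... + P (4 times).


k = 4 = 100_2 (binary, LSB first: 001)
Double-and-add from P = (20, 13):
  bit 0 = 0: acc unchanged = O
  bit 1 = 0: acc unchanged = O
  bit 2 = 1: acc = O + (17, 0) = (17, 0)

4P = (17, 0)


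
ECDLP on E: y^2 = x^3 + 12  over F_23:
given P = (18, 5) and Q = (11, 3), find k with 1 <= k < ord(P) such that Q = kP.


Enumerate multiples of P until we hit Q = (11, 3):
  1P = (18, 5)
  2P = (3, 4)
  3P = (11, 20)
  4P = (0, 9)
  5P = (13, 22)
  6P = (10, 0)
  7P = (13, 1)
  8P = (0, 14)
  9P = (11, 3)
Match found at i = 9.

k = 9


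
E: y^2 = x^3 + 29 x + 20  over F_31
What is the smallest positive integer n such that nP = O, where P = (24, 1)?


Compute successive multiples of P until we hit O:
  1P = (24, 1)
  2P = (8, 12)
  3P = (18, 22)
  4P = (9, 24)
  5P = (6, 21)
  6P = (3, 17)
  7P = (14, 15)
  8P = (21, 1)
  ... (continuing to 37P)
  37P = O

ord(P) = 37


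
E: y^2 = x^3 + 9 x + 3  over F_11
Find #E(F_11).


For each x in F_11, count y with y^2 = x^3 + 9 x + 3 mod 11:
  x = 0: RHS = 3, y in [5, 6]  -> 2 point(s)
  x = 4: RHS = 4, y in [2, 9]  -> 2 point(s)
  x = 6: RHS = 9, y in [3, 8]  -> 2 point(s)
  x = 8: RHS = 4, y in [2, 9]  -> 2 point(s)
  x = 10: RHS = 4, y in [2, 9]  -> 2 point(s)
Affine points: 10. Add the point at infinity: total = 11.

#E(F_11) = 11


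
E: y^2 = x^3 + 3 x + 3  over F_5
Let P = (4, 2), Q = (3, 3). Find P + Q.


P != Q, so use the chord formula.
s = (y2 - y1) / (x2 - x1) = (1) / (4) mod 5 = 4
x3 = s^2 - x1 - x2 mod 5 = 4^2 - 4 - 3 = 4
y3 = s (x1 - x3) - y1 mod 5 = 4 * (4 - 4) - 2 = 3

P + Q = (4, 3)


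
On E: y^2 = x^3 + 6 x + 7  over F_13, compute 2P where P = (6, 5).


Doubling: s = (3 x1^2 + a) / (2 y1)
s = (3*6^2 + 6) / (2*5) mod 13 = 1
x3 = s^2 - 2 x1 mod 13 = 1^2 - 2*6 = 2
y3 = s (x1 - x3) - y1 mod 13 = 1 * (6 - 2) - 5 = 12

2P = (2, 12)


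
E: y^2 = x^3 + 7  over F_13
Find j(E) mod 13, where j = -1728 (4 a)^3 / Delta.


Delta = -16(4 a^3 + 27 b^2) mod 13 = 9
-1728 * (4 a)^3 = -1728 * (4*0)^3 mod 13 = 0
j = 0 * 9^(-1) mod 13 = 0

j = 0 (mod 13)


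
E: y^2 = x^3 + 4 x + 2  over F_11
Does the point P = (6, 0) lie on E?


Check whether y^2 = x^3 + 4 x + 2 (mod 11) for (x, y) = (6, 0).
LHS: y^2 = 0^2 mod 11 = 0
RHS: x^3 + 4 x + 2 = 6^3 + 4*6 + 2 mod 11 = 0
LHS = RHS

Yes, on the curve


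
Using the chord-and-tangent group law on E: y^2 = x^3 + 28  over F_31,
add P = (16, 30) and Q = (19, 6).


P != Q, so use the chord formula.
s = (y2 - y1) / (x2 - x1) = (7) / (3) mod 31 = 23
x3 = s^2 - x1 - x2 mod 31 = 23^2 - 16 - 19 = 29
y3 = s (x1 - x3) - y1 mod 31 = 23 * (16 - 29) - 30 = 12

P + Q = (29, 12)


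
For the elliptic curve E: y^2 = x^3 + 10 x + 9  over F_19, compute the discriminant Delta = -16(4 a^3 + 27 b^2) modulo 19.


4 a^3 + 27 b^2 = 4*10^3 + 27*9^2 = 4000 + 2187 = 6187
Delta = -16 * (6187) = -98992
Delta mod 19 = 17

Delta = 17 (mod 19)


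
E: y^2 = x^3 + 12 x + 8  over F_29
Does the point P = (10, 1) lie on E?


Check whether y^2 = x^3 + 12 x + 8 (mod 29) for (x, y) = (10, 1).
LHS: y^2 = 1^2 mod 29 = 1
RHS: x^3 + 12 x + 8 = 10^3 + 12*10 + 8 mod 29 = 26
LHS != RHS

No, not on the curve


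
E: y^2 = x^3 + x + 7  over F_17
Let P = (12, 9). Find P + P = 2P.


Doubling: s = (3 x1^2 + a) / (2 y1)
s = (3*12^2 + 1) / (2*9) mod 17 = 8
x3 = s^2 - 2 x1 mod 17 = 8^2 - 2*12 = 6
y3 = s (x1 - x3) - y1 mod 17 = 8 * (12 - 6) - 9 = 5

2P = (6, 5)


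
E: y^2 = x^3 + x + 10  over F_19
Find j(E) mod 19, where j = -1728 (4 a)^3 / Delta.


Delta = -16(4 a^3 + 27 b^2) mod 19 = 18
-1728 * (4 a)^3 = -1728 * (4*1)^3 mod 19 = 7
j = 7 * 18^(-1) mod 19 = 12

j = 12 (mod 19)


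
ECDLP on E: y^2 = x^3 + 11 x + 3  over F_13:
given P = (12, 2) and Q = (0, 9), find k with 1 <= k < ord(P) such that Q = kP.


Enumerate multiples of P until we hit Q = (0, 9):
  1P = (12, 2)
  2P = (11, 8)
  3P = (0, 4)
  4P = (5, 12)
  5P = (6, 8)
  6P = (9, 8)
  7P = (9, 5)
  8P = (6, 5)
  9P = (5, 1)
  10P = (0, 9)
Match found at i = 10.

k = 10


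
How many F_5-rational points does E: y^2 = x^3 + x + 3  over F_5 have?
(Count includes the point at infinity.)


For each x in F_5, count y with y^2 = x^3 + 1 x + 3 mod 5:
  x = 1: RHS = 0, y in [0]  -> 1 point(s)
  x = 4: RHS = 1, y in [1, 4]  -> 2 point(s)
Affine points: 3. Add the point at infinity: total = 4.

#E(F_5) = 4


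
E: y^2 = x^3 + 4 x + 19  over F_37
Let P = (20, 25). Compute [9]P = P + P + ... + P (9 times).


k = 9 = 1001_2 (binary, LSB first: 1001)
Double-and-add from P = (20, 25):
  bit 0 = 1: acc = O + (20, 25) = (20, 25)
  bit 1 = 0: acc unchanged = (20, 25)
  bit 2 = 0: acc unchanged = (20, 25)
  bit 3 = 1: acc = (20, 25) + (5, 4) = (11, 32)

9P = (11, 32)


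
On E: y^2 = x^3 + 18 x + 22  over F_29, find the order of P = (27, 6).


Compute successive multiples of P until we hit O:
  1P = (27, 6)
  2P = (3, 25)
  3P = (3, 4)
  4P = (27, 23)
  5P = O

ord(P) = 5


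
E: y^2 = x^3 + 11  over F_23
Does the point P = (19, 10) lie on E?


Check whether y^2 = x^3 + 0 x + 11 (mod 23) for (x, y) = (19, 10).
LHS: y^2 = 10^2 mod 23 = 8
RHS: x^3 + 0 x + 11 = 19^3 + 0*19 + 11 mod 23 = 16
LHS != RHS

No, not on the curve


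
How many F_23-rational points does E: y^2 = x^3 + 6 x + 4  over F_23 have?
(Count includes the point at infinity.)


For each x in F_23, count y with y^2 = x^3 + 6 x + 4 mod 23:
  x = 0: RHS = 4, y in [2, 21]  -> 2 point(s)
  x = 2: RHS = 1, y in [1, 22]  -> 2 point(s)
  x = 3: RHS = 3, y in [7, 16]  -> 2 point(s)
  x = 4: RHS = 0, y in [0]  -> 1 point(s)
  x = 6: RHS = 3, y in [7, 16]  -> 2 point(s)
  x = 8: RHS = 12, y in [9, 14]  -> 2 point(s)
  x = 10: RHS = 6, y in [11, 12]  -> 2 point(s)
  x = 13: RHS = 2, y in [5, 18]  -> 2 point(s)
  x = 14: RHS = 3, y in [7, 16]  -> 2 point(s)
  x = 19: RHS = 8, y in [10, 13]  -> 2 point(s)
Affine points: 19. Add the point at infinity: total = 20.

#E(F_23) = 20


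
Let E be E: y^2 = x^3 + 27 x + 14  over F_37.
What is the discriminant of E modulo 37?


4 a^3 + 27 b^2 = 4*27^3 + 27*14^2 = 78732 + 5292 = 84024
Delta = -16 * (84024) = -1344384
Delta mod 37 = 11

Delta = 11 (mod 37)


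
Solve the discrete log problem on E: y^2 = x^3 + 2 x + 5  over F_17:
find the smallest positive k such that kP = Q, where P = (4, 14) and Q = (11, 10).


Enumerate multiples of P until we hit Q = (11, 10):
  1P = (4, 14)
  2P = (1, 12)
  3P = (3, 15)
  4P = (11, 10)
Match found at i = 4.

k = 4


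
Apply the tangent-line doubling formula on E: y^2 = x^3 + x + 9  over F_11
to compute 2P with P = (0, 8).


Doubling: s = (3 x1^2 + a) / (2 y1)
s = (3*0^2 + 1) / (2*8) mod 11 = 9
x3 = s^2 - 2 x1 mod 11 = 9^2 - 2*0 = 4
y3 = s (x1 - x3) - y1 mod 11 = 9 * (0 - 4) - 8 = 0

2P = (4, 0)


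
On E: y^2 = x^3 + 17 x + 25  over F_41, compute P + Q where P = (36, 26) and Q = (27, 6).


P != Q, so use the chord formula.
s = (y2 - y1) / (x2 - x1) = (21) / (32) mod 41 = 25
x3 = s^2 - x1 - x2 mod 41 = 25^2 - 36 - 27 = 29
y3 = s (x1 - x3) - y1 mod 41 = 25 * (36 - 29) - 26 = 26

P + Q = (29, 26)


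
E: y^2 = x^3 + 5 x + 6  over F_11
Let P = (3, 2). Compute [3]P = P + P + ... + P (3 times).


k = 3 = 11_2 (binary, LSB first: 11)
Double-and-add from P = (3, 2):
  bit 0 = 1: acc = O + (3, 2) = (3, 2)
  bit 1 = 1: acc = (3, 2) + (3, 9) = O

3P = O


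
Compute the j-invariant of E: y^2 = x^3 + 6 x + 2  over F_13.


Delta = -16(4 a^3 + 27 b^2) mod 13 = 9
-1728 * (4 a)^3 = -1728 * (4*6)^3 mod 13 = 5
j = 5 * 9^(-1) mod 13 = 2

j = 2 (mod 13)


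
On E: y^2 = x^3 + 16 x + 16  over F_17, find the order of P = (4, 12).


Compute successive multiples of P until we hit O:
  1P = (4, 12)
  2P = (1, 13)
  3P = (14, 14)
  4P = (14, 3)
  5P = (1, 4)
  6P = (4, 5)
  7P = O

ord(P) = 7


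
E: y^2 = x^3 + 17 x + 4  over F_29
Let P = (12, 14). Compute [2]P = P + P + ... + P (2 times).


k = 2 = 10_2 (binary, LSB first: 01)
Double-and-add from P = (12, 14):
  bit 0 = 0: acc unchanged = O
  bit 1 = 1: acc = O + (27, 22) = (27, 22)

2P = (27, 22)


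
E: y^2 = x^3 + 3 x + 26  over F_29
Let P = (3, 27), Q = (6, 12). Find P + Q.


P != Q, so use the chord formula.
s = (y2 - y1) / (x2 - x1) = (14) / (3) mod 29 = 24
x3 = s^2 - x1 - x2 mod 29 = 24^2 - 3 - 6 = 16
y3 = s (x1 - x3) - y1 mod 29 = 24 * (3 - 16) - 27 = 9

P + Q = (16, 9)


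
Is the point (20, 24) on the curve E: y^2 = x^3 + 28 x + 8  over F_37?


Check whether y^2 = x^3 + 28 x + 8 (mod 37) for (x, y) = (20, 24).
LHS: y^2 = 24^2 mod 37 = 21
RHS: x^3 + 28 x + 8 = 20^3 + 28*20 + 8 mod 37 = 21
LHS = RHS

Yes, on the curve


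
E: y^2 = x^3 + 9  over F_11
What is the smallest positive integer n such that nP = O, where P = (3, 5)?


Compute successive multiples of P until we hit O:
  1P = (3, 5)
  2P = (8, 9)
  3P = (9, 10)
  4P = (0, 3)
  5P = (6, 4)
  6P = (7, 0)
  7P = (6, 7)
  8P = (0, 8)
  ... (continuing to 12P)
  12P = O

ord(P) = 12
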